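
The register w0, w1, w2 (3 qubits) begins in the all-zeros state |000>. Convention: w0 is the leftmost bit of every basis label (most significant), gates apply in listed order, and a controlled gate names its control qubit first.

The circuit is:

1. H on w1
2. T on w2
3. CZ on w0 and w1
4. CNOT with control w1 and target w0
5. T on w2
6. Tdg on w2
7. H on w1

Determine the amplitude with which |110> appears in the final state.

The final state's coefficient on |110> equals -1/2.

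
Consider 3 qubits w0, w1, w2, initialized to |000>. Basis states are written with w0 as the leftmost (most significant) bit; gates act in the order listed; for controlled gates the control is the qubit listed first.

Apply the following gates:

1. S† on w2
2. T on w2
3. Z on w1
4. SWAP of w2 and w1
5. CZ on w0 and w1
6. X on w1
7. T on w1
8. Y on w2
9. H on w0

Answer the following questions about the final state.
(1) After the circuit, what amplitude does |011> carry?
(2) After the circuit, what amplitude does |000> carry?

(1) |011> carries amplitude sqrt(2)*exp(3*I*pi/4)/2 in the final state.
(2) The amplitude on |000> is 0.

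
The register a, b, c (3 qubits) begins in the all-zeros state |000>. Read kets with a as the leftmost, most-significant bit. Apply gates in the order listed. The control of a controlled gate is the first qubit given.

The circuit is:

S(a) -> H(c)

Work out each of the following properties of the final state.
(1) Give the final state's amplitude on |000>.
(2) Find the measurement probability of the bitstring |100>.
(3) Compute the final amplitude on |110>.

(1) The final state's coefficient on |000> equals sqrt(2)/2.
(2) Outcome |100> occurs with probability 0.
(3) The amplitude on |110> is 0.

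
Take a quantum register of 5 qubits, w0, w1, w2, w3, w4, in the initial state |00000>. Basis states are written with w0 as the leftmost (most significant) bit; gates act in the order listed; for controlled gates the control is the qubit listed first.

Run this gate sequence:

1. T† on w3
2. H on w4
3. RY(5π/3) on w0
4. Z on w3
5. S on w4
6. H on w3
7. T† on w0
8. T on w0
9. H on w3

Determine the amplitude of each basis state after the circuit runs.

After the circuit, the state carries amplitude -sqrt(6)/4 on |00000>, -sqrt(6)*I/4 on |00001>, sqrt(2)/4 on |10000>, sqrt(2)*I/4 on |10001>, and 0 on every other basis state. Key observation: gates 6-9 undo each other exactly, leaving only the rest of the circuit to track.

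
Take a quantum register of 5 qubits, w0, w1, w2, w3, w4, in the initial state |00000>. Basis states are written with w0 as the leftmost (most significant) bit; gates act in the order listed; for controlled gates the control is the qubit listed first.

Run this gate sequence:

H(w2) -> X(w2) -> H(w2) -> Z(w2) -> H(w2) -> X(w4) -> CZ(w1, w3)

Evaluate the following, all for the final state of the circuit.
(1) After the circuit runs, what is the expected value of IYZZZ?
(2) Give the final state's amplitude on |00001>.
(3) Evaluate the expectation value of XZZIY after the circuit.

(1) The expectation value of IYZZZ is 0. Key observation: the block from step 1 through step 4 cancels to the identity and can be dropped.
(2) The final state's coefficient on |00001> equals sqrt(2)/2.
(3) The expectation value of XZZIY is 0.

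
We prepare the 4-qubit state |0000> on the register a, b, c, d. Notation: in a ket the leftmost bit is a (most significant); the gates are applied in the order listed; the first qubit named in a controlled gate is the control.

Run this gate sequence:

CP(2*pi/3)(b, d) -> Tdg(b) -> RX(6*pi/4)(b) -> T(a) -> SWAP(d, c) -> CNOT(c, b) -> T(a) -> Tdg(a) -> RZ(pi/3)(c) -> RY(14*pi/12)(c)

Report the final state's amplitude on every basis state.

The resulting statevector has amplitude (1 - sqrt(3))*exp(5*I*pi/6)/4 on |0000>, (1 + sqrt(3))*exp(5*I*pi/6)/4 on |0010>, (-1 + sqrt(3))*exp(I*pi/3)/4 on |0100>, (-sqrt(3) - 1)*exp(I*pi/3)/4 on |0110>, and 0 on every other basis state.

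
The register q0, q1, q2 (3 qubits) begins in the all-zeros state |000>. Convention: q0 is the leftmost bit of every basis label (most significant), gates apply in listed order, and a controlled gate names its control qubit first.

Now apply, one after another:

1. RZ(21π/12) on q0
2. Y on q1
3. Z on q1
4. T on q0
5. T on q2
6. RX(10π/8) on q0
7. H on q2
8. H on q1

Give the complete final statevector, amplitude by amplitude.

After the circuit, the state carries amplitude -sqrt(2 - sqrt(2))*exp(5*I*pi/8)/4 on |000>, -sqrt(2 - sqrt(2))*exp(5*I*pi/8)/4 on |001>, sqrt(2 - sqrt(2))*exp(5*I*pi/8)/4 on |010>, sqrt(2 - sqrt(2))*exp(5*I*pi/8)/4 on |011>, sqrt(sqrt(2) + 2)*exp(I*pi/8)/4 on |100>, sqrt(sqrt(2) + 2)*exp(I*pi/8)/4 on |101>, -sqrt(sqrt(2) + 2)*exp(I*pi/8)/4 on |110>, -sqrt(sqrt(2) + 2)*exp(I*pi/8)/4 on |111>.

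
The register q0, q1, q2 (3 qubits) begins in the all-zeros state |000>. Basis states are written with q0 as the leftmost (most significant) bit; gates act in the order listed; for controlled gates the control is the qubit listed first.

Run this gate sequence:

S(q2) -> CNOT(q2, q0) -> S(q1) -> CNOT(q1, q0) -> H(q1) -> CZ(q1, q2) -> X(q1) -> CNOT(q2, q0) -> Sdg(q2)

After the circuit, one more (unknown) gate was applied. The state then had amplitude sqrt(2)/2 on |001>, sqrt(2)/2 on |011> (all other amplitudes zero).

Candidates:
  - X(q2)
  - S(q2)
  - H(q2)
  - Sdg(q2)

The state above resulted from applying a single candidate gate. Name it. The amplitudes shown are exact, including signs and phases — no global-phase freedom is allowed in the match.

The unique candidate consistent with the amplitudes is X(q2).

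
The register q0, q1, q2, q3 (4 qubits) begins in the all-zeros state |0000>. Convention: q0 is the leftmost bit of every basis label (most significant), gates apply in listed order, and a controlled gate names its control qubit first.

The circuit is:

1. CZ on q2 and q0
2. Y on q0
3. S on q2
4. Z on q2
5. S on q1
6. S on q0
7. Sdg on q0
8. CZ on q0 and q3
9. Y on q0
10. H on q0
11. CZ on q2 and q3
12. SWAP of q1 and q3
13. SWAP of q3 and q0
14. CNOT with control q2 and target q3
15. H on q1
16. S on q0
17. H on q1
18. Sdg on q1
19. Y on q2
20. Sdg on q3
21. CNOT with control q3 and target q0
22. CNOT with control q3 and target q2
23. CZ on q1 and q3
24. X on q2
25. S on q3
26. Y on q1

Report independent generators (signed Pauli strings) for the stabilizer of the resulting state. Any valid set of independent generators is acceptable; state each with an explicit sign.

The final state is stabilized by the group generated by +XIXX, +ZIIZ, -IZII, +IIZZ; other independent generating sets are equally valid. Key observation: steps 6-7 multiply out to the identity, so the circuit reduces to the remaining gates.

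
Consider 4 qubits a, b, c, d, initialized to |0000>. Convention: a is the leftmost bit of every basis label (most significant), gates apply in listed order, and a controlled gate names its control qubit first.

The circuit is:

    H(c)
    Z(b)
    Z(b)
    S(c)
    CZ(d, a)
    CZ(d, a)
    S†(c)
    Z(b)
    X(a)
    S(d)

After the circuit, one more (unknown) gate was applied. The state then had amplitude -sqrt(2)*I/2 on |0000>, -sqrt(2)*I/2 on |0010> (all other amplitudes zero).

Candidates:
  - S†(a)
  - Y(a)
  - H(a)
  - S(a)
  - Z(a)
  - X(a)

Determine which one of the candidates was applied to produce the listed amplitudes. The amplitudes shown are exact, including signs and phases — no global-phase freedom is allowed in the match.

It was Y(a) that produced the state shown. Key observation: steps 3-8 multiply out to the identity, so the circuit reduces to the remaining gates.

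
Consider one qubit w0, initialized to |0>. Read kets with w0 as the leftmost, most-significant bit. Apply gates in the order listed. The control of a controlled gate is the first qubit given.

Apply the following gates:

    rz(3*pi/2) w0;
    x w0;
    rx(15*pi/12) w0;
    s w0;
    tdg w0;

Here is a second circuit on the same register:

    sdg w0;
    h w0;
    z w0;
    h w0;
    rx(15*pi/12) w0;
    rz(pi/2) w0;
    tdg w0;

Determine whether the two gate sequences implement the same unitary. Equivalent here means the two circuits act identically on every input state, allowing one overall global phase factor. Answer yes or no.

Yes — the two circuits implement the same unitary up to a global phase.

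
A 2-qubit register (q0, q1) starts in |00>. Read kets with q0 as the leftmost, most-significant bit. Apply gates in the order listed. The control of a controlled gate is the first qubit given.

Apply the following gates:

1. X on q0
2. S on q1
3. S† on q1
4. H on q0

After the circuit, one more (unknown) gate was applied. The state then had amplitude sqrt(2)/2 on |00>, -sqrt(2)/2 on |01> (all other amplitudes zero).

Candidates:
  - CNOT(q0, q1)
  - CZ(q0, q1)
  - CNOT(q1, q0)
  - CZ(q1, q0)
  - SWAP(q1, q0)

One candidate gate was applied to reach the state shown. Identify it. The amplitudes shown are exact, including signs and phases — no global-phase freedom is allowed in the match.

The unique candidate consistent with the amplitudes is SWAP(q1, q0). Key observation: gates 2-3 undo each other exactly, leaving only the rest of the circuit to track.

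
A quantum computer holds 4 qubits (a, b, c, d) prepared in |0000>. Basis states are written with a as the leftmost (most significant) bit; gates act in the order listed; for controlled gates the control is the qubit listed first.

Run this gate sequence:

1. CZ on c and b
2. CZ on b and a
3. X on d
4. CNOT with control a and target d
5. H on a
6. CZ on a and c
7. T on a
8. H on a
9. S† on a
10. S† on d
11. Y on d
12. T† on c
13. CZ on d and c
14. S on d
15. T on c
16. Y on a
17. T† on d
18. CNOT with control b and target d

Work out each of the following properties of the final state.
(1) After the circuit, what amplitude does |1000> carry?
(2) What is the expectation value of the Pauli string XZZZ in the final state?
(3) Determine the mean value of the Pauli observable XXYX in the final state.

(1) The amplitude on |1000> is -I/2 - exp(3*I*pi/4)/2.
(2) The observable XZZZ averages to sqrt(2)/2.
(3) In the final state, XXYX has expectation 0.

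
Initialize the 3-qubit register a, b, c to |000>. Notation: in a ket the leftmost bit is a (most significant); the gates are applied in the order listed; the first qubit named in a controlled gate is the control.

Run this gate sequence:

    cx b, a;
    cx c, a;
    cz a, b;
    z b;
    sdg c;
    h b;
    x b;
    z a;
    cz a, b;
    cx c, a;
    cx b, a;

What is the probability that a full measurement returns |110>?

A full measurement returns |110> with probability 1/2.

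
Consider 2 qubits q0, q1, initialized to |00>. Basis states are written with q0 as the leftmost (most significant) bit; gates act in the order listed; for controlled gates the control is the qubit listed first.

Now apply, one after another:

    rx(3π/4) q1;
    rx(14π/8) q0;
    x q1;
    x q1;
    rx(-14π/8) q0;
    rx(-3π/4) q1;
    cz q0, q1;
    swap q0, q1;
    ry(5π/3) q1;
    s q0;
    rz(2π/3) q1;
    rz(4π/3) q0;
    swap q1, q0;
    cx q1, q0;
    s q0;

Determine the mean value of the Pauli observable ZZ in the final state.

The observable ZZ averages to 1/2. Key observation: gates 1-6 undo each other exactly, leaving only the rest of the circuit to track.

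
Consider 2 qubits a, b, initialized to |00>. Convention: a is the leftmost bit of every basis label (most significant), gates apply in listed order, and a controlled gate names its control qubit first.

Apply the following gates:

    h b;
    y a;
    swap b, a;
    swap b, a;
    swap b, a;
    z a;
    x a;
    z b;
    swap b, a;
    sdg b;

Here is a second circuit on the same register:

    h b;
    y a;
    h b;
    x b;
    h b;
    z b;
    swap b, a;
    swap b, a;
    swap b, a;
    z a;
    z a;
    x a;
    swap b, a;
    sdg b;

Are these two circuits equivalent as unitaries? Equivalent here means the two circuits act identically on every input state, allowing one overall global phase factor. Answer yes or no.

No, they are not equivalent — no single phase factor reconciles the two unitaries.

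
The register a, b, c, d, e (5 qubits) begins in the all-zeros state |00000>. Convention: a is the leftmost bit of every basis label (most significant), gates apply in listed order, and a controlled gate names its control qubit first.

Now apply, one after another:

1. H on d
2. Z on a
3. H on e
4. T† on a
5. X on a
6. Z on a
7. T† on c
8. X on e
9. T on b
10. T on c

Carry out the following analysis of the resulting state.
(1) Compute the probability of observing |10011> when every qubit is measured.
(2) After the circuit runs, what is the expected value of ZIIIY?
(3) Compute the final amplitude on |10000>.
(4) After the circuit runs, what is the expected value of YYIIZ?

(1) Outcome |10011> occurs with probability 1/4.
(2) The expectation value of ZIIIY is 0.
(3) The final state's coefficient on |10000> equals -1/2.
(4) In the final state, YYIIZ has expectation 0.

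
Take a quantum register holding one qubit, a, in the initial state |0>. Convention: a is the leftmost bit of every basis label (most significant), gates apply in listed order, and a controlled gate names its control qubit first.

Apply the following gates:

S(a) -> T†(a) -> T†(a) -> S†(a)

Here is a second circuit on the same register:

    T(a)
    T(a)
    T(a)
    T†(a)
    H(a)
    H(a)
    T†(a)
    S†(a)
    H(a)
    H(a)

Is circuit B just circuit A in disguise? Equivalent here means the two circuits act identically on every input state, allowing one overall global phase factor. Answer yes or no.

No, they are not equivalent — no single phase factor reconciles the two unitaries.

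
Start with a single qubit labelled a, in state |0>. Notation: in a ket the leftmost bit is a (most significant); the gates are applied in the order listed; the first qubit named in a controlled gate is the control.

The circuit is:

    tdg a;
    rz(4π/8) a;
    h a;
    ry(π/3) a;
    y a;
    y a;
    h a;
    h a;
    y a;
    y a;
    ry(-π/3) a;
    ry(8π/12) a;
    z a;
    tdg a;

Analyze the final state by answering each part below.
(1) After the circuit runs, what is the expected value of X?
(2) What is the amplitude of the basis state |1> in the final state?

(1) The expectation value of X is sqrt(2)/4. Key observation: the block from step 4 through step 11 cancels to the identity and can be dropped.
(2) |1> carries amplitude I*(sqrt(2) + sqrt(6))/4 in the final state.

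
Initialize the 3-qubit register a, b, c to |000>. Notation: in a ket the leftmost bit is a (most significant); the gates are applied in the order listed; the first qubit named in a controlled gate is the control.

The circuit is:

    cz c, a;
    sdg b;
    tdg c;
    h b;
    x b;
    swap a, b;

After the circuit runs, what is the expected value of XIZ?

The observable XIZ averages to 1.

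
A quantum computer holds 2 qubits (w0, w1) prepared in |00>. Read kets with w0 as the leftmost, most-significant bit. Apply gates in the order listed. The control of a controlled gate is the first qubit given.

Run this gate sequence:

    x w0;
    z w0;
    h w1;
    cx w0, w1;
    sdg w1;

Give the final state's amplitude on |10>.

|10> carries amplitude -sqrt(2)/2 in the final state.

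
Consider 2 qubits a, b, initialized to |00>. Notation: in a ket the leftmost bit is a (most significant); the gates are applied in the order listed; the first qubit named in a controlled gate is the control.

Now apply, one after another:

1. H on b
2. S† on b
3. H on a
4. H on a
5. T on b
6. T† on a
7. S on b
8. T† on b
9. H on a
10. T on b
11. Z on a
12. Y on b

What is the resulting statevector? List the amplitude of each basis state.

After the circuit, the state carries amplitude -exp(3*I*pi/4)/2 on |00>, I/2 on |01>, exp(3*I*pi/4)/2 on |10>, -I/2 on |11>.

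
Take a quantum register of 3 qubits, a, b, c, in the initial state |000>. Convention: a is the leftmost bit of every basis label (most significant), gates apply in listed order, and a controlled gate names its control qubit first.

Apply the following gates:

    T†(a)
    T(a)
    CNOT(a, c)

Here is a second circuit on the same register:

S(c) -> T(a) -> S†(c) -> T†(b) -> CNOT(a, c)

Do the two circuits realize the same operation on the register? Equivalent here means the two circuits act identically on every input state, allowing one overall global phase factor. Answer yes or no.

No — the two circuits implement different unitaries, even allowing a global phase.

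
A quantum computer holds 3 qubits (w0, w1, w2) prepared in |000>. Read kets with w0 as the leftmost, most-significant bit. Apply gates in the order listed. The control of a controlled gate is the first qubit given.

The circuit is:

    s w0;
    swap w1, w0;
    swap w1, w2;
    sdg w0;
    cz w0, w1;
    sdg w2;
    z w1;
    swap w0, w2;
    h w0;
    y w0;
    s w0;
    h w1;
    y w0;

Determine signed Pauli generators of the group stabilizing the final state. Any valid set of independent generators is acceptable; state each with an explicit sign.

One valid set of independent stabilizer generators is -YII, +IXI, +IIZ (any independent generating set of the same group is equally correct).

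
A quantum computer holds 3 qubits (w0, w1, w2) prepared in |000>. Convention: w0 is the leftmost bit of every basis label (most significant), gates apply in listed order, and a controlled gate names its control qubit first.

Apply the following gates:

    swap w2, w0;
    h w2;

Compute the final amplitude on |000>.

|000> carries amplitude sqrt(2)/2 in the final state.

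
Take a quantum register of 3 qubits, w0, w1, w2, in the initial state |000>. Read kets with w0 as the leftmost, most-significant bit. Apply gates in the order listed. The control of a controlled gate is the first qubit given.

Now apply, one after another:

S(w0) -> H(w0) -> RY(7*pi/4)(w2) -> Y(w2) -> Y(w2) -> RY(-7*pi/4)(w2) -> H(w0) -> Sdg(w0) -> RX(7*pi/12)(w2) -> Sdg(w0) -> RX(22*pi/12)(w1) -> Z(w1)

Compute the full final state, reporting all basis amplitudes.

After the circuit, the state carries amplitude -3*sqrt(2*sqrt(2) + 4)/16 - sqrt(6*sqrt(2) + 12)/16 + sqrt(4 - 2*sqrt(2))/16 + sqrt(12 - 6*sqrt(2))/16 on |000>, I*(sqrt(12 - 6*sqrt(2))/16 + sqrt(2*sqrt(2) + 4)/16 + 3*sqrt(4 - 2*sqrt(2))/16 + sqrt(6*sqrt(2) + 12)/16) on |001>, I*(-sqrt(6*sqrt(2) + 12)/16 - sqrt(12 - 6*sqrt(2))/16 + sqrt(4 - 2*sqrt(2))/16 + 3*sqrt(2*sqrt(2) + 4)/16) on |010>, -sqrt(2*sqrt(2) + 4)/16 - sqrt(12 - 6*sqrt(2))/16 + 3*sqrt(4 - 2*sqrt(2))/16 + sqrt(6*sqrt(2) + 12)/16 on |011>, 0 on |100>, 0 on |101>, 0 on |110>, 0 on |111>. Key observation: gates 1-8 undo each other exactly, leaving only the rest of the circuit to track.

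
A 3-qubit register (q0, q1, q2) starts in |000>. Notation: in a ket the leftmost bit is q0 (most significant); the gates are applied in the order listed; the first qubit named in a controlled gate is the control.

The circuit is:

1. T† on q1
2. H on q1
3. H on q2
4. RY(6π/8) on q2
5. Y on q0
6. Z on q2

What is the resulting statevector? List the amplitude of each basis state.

The final amplitudes are 0 on |000>, 0 on |001>, 0 on |010>, 0 on |011>, -I*sqrt(sqrt(2) + 2)/4 + I*sqrt(2 - sqrt(2))/4 on |100>, -I*sqrt(sqrt(2) + 2)/4 - I*sqrt(2 - sqrt(2))/4 on |101>, -I*sqrt(sqrt(2) + 2)/4 + I*sqrt(2 - sqrt(2))/4 on |110>, -I*sqrt(sqrt(2) + 2)/4 - I*sqrt(2 - sqrt(2))/4 on |111>.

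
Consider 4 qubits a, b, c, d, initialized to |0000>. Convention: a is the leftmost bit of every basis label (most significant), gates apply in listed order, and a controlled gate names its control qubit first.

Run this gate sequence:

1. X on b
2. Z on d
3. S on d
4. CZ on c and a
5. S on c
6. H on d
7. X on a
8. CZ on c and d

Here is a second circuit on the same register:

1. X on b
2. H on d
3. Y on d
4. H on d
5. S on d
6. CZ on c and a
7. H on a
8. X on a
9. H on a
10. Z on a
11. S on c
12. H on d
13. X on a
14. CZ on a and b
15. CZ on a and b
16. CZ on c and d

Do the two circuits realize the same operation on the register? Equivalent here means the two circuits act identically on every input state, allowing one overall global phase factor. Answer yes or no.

No — the two circuits implement different unitaries, even allowing a global phase.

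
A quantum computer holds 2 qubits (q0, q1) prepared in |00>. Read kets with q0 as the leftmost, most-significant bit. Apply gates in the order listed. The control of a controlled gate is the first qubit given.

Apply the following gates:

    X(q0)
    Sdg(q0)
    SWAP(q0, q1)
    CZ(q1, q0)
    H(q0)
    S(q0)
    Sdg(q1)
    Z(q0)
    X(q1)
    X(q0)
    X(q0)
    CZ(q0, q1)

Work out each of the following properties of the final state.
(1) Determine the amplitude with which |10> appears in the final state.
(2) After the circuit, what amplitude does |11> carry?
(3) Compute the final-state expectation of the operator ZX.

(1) The final state's coefficient on |10> equals sqrt(2)*I/2. Key observation: gates 10-11 undo each other exactly, leaving only the rest of the circuit to track.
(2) |11> carries amplitude 0 in the final state.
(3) The expectation value of ZX is 0.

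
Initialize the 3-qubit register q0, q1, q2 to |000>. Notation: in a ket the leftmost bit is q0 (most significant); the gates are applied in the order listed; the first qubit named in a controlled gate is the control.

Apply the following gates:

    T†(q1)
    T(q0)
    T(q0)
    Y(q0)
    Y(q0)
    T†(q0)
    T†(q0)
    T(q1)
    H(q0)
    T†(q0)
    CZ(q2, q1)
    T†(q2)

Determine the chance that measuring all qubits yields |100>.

The probability of measuring |100> is 1/2. Key observation: the block from step 1 through step 8 cancels to the identity and can be dropped.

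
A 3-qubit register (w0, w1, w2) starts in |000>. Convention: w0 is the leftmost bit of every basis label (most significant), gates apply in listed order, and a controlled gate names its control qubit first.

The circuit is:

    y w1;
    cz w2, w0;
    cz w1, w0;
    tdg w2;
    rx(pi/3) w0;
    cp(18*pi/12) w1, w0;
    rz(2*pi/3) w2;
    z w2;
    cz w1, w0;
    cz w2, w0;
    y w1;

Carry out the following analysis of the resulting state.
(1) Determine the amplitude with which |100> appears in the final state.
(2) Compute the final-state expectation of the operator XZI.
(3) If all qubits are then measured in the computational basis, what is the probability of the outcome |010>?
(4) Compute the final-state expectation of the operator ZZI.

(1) |100> carries amplitude -exp(2*I*pi/3)/2 in the final state.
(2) In the final state, XZI has expectation sqrt(3)/2.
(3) A full measurement returns |010> with probability 0.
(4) The expectation value of ZZI is 1/2.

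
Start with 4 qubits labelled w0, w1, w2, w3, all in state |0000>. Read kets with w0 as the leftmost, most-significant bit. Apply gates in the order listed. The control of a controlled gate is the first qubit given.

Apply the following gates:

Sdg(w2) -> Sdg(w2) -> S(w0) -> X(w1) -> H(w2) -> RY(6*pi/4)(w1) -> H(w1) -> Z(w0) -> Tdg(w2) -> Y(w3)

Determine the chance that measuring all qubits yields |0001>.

A full measurement returns |0001> with probability 1/2.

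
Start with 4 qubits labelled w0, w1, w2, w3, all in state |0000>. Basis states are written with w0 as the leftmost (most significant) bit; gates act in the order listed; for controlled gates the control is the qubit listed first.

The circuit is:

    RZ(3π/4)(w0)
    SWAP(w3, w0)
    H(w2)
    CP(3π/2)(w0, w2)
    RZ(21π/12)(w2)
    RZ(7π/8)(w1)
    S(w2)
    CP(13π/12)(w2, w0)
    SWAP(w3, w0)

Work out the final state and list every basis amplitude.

After the circuit, the state carries amplitude sqrt(2)*exp(5*I*pi/16)/2 on |0000>, sqrt(2)*exp(9*I*pi/16)/2 on |0010>, and 0 on every other basis state.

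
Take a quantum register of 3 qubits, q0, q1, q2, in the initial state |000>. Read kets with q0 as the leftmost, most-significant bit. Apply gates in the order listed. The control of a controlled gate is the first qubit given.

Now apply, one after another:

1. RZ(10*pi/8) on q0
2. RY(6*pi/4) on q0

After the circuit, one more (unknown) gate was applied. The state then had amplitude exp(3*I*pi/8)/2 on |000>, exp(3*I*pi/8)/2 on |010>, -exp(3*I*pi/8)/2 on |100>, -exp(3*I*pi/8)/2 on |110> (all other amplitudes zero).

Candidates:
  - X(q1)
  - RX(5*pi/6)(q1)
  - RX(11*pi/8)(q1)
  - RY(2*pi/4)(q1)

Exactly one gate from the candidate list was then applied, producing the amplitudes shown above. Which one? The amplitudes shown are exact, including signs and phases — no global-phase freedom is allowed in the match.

The applied gate was RY(2*pi/4)(q1).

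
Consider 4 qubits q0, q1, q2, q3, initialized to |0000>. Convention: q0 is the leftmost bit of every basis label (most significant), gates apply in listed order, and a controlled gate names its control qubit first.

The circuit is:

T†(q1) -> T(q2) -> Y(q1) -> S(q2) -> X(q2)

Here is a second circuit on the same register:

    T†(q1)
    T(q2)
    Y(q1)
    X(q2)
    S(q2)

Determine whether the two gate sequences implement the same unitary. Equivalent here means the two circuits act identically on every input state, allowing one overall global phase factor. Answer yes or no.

No: there is an input state on which the two circuits produce genuinely different outputs (not merely differing by a phase).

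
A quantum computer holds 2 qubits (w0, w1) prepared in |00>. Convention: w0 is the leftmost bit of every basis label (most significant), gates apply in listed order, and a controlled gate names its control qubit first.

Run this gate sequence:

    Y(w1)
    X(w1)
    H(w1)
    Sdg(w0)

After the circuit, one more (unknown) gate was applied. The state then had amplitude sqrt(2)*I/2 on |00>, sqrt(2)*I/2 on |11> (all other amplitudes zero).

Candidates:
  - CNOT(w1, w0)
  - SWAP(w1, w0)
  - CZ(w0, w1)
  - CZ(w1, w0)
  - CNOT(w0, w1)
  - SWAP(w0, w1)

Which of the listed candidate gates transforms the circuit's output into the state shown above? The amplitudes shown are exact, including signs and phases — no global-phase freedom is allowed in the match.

The applied gate was CNOT(w1, w0).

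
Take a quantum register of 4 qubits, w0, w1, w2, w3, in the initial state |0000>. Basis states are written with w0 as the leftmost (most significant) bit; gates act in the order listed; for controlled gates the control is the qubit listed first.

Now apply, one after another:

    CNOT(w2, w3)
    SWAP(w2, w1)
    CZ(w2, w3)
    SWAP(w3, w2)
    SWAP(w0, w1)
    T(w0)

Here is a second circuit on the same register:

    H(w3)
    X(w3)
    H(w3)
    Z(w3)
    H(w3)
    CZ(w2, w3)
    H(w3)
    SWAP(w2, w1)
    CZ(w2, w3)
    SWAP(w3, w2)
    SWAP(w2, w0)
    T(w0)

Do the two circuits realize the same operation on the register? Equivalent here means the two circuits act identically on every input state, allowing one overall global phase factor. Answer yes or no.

No, they are not equivalent — no single phase factor reconciles the two unitaries.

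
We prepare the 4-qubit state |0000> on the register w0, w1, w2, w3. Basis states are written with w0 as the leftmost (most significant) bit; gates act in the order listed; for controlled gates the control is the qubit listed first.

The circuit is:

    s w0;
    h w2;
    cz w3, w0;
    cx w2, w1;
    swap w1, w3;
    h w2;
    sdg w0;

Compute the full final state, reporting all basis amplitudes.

The final amplitudes are 1/2 on |0000>, 1/2 on |0001>, 1/2 on |0010>, -1/2 on |0011>, and 0 on every other basis state.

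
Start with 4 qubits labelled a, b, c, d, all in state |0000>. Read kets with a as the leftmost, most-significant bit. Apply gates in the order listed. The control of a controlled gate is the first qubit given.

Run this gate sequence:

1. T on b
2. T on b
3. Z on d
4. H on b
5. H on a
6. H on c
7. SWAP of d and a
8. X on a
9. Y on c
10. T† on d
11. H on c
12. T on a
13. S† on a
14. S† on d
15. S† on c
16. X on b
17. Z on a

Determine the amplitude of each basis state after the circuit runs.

After the circuit, the state carries amplitude -exp(3*I*pi/4)/2 on |1010>, -1/2 on |1011>, -exp(3*I*pi/4)/2 on |1110>, -1/2 on |1111>, and 0 on every other basis state.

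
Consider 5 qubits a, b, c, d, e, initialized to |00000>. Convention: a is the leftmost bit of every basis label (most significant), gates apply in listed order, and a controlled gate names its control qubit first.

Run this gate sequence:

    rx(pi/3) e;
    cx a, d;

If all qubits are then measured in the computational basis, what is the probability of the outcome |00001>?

Outcome |00001> occurs with probability 1/4.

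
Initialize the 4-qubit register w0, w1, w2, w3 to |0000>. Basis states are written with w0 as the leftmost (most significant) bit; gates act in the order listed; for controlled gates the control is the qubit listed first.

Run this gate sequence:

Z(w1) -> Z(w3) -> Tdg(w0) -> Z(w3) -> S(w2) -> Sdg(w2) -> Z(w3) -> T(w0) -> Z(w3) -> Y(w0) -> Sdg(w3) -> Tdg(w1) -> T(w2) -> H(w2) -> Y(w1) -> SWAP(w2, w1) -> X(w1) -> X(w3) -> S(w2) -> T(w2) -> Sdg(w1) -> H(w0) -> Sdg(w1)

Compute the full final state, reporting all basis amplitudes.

The resulting statevector has amplitude -exp(3*I*pi/4)/2 on |0011>, exp(3*I*pi/4)/2 on |0111>, exp(3*I*pi/4)/2 on |1011>, -exp(3*I*pi/4)/2 on |1111>, and 0 on every other basis state.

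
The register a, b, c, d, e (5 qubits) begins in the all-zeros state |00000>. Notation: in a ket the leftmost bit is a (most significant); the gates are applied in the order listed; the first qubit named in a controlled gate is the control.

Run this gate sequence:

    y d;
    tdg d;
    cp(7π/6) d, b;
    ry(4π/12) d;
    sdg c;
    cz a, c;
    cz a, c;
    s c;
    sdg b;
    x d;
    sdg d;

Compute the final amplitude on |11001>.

|11001> carries amplitude 0 in the final state. Key observation: gates 5-8 undo each other exactly, leaving only the rest of the circuit to track.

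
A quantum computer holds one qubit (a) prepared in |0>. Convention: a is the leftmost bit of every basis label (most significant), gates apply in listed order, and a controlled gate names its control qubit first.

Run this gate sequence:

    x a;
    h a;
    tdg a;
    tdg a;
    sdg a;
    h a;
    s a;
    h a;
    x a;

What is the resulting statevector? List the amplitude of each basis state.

The resulting statevector has amplitude sqrt(2)/2 on |0>, sqrt(2)/2 on |1>.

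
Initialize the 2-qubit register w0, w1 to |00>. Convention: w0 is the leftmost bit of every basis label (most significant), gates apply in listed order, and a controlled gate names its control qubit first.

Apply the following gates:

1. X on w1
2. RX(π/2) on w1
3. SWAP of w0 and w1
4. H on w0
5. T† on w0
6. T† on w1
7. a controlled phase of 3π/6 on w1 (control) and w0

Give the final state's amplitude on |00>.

The amplitude on |00> is 1/2 - I/2.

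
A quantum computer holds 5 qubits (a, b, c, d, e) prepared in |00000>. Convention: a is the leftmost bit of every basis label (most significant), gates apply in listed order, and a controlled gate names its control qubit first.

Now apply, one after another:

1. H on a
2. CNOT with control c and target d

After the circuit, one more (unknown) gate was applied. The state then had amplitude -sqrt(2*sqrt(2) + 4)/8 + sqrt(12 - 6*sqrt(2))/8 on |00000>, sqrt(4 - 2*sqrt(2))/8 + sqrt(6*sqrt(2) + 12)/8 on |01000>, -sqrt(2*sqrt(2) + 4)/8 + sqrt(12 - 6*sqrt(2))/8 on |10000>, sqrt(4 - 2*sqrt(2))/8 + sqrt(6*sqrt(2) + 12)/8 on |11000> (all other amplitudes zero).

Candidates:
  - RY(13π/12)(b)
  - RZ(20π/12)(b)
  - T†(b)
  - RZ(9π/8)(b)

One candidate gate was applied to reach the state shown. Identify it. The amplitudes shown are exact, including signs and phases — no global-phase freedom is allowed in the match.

The applied gate was RY(13π/12)(b).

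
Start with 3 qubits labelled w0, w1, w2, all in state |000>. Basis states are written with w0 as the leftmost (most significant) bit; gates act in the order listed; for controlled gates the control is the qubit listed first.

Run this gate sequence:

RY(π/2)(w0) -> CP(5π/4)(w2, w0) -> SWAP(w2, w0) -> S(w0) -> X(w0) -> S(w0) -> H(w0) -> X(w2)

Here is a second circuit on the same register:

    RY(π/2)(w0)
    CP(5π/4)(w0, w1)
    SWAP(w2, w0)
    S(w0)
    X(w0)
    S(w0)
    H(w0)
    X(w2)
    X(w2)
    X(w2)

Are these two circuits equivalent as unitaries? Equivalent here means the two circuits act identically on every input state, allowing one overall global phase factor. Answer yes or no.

No — the two circuits implement different unitaries, even allowing a global phase.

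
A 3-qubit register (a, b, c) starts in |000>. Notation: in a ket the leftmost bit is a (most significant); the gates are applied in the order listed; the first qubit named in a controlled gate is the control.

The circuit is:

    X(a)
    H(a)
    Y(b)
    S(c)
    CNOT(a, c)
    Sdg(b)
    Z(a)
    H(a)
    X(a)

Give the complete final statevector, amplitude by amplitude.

The final amplitudes are 0 on |000>, 0 on |001>, 1/2 on |010>, -1/2 on |011>, 0 on |100>, 0 on |101>, 1/2 on |110>, 1/2 on |111>.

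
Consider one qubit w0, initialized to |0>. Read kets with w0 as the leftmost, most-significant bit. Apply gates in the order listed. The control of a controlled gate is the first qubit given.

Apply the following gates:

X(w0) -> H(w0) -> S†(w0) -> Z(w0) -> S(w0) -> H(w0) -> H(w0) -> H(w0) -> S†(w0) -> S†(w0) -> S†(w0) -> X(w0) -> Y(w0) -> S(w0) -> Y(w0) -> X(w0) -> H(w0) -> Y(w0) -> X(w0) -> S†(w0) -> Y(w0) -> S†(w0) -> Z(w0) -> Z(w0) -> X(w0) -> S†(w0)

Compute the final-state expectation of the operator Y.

The expectation value of Y is -1.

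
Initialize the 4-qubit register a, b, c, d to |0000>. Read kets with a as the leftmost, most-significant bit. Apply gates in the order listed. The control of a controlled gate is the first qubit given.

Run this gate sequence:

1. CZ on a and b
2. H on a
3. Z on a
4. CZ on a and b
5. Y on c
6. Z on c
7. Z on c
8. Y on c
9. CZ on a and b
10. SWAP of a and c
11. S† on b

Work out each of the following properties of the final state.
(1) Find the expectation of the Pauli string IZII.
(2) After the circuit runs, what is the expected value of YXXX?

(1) The observable IZII averages to 1. Key observation: the block from step 4 through step 9 cancels to the identity and can be dropped.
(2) The expectation value of YXXX is 0.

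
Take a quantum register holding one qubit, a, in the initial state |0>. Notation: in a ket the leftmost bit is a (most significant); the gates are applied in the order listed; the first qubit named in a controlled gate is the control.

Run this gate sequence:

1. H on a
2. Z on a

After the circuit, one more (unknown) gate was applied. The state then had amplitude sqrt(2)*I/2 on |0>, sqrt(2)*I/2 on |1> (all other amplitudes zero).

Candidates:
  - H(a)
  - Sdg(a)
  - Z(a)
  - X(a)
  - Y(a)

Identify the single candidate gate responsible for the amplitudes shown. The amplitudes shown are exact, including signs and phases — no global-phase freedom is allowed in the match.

It was Y(a) that produced the state shown.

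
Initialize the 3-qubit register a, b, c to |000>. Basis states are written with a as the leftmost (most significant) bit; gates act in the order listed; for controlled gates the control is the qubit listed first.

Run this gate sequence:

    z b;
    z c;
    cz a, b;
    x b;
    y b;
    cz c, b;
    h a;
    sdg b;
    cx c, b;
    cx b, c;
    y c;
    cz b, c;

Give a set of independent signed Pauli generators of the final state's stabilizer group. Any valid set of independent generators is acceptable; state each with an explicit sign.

The stabilizer group can be generated by +XII, +IZI, -IIZ, among other valid generating sets.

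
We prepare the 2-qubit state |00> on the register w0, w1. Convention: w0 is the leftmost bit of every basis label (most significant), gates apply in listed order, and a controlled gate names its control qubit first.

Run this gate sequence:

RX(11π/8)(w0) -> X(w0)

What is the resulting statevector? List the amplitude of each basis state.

The final amplitudes are -I*sin(5*pi/16) on |00>, 0 on |01>, -cos(5*pi/16) on |10>, 0 on |11>.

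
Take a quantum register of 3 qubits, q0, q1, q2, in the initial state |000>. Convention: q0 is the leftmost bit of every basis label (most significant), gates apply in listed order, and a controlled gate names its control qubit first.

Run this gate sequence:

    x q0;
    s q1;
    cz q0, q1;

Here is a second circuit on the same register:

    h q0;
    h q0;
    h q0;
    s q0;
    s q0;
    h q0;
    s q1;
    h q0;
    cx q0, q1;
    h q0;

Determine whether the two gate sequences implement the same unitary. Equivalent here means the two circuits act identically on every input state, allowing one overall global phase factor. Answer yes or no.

No, they are not equivalent — no single phase factor reconciles the two unitaries.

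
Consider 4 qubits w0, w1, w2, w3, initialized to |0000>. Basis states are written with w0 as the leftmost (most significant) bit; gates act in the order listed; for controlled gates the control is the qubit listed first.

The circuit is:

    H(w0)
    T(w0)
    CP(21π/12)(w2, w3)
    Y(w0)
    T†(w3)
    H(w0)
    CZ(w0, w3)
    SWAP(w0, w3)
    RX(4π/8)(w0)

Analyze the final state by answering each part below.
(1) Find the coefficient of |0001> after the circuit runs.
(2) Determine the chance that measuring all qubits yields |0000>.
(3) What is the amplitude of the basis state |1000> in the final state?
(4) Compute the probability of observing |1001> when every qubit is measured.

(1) The amplitude on |0001> is sqrt(2)*(-I - exp(3*I*pi/4))/4.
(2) A full measurement returns |0000> with probability 1/4 - sqrt(2)/8.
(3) The final state's coefficient on |1000> equals sqrt(2)*(1 - exp(I*pi/4))/4.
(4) A full measurement returns |1001> with probability sqrt(2)/8 + 1/4.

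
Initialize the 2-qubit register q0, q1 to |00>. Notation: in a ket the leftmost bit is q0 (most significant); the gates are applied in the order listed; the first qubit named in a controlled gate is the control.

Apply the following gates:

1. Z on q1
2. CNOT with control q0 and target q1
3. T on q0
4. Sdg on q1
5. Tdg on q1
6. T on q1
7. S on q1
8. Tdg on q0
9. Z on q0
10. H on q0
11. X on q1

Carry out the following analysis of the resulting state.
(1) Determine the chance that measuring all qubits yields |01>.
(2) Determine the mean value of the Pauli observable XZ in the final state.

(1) The probability of measuring |01> is 1/2. Key observation: gates 3-8 undo each other exactly, leaving only the rest of the circuit to track.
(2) In the final state, XZ has expectation -1.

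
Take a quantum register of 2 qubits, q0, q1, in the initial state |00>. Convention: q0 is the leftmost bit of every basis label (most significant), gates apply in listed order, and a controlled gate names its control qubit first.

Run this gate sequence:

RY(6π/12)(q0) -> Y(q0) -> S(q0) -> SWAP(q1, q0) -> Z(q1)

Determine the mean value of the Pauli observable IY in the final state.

The observable IY averages to 1.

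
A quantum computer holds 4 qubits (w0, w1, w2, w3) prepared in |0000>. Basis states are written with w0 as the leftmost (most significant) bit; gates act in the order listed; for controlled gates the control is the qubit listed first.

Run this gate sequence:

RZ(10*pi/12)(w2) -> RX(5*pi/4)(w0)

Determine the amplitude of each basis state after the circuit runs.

The final amplitudes are sqrt(2 - sqrt(2))*exp(7*I*pi/12)/2 on |0000>, -sqrt(sqrt(2) + 2)*exp(I*pi/12)/2 on |1000>, and 0 on every other basis state.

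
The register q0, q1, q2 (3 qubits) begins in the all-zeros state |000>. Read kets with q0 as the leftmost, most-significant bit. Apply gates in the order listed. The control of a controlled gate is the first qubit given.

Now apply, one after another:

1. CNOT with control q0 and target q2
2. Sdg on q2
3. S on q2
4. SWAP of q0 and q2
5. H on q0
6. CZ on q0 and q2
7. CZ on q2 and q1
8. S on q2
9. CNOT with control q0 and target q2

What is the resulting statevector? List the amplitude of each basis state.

After the circuit, the state carries amplitude sqrt(2)/2 on |000>, sqrt(2)/2 on |101>, and 0 on every other basis state.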